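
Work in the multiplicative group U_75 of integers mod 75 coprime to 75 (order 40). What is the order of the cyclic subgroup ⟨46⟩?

Compute successive powers of 46 mod 75: 46, 16, 61, 31, 1; 46^5 ≡ 1 (mod 75).
So |⟨46⟩| = 5.

5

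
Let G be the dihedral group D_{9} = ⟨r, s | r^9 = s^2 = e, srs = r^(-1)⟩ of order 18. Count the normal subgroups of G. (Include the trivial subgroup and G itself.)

G has 16 subgroups. Checking conjugation-invariance by order — order 1: 1/1 normal; order 2: 0/9 normal; order 3: 1/1 normal; order 6: 0/3 normal; order 9: 1/1 normal; order 18: 1/1 normal.
Total normal subgroups: 4.

4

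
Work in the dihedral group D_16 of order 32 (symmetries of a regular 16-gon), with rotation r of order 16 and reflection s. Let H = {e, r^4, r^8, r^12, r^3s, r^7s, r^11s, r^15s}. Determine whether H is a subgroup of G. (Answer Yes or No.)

|H| = 8 divides |G| = 32, consistent with Lagrange.
H contains the identity, every element's inverse is in H, and H is closed under ·: it is a subgroup.

Yes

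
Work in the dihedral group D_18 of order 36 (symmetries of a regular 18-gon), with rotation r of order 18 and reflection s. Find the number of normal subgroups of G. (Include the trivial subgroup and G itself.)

9

G has 45 subgroups. Checking conjugation-invariance by order — order 1: 1/1 normal; order 2: 1/19 normal; order 3: 1/1 normal; order 4: 0/9 normal; order 6: 1/7 normal; order 9: 1/1 normal; order 12: 0/3 normal; order 18: 3/3 normal; order 36: 1/1 normal.
Total normal subgroups: 9.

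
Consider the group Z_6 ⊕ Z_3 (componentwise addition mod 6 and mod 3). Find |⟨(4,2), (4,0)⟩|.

|⟨(4,2)⟩| = 3 and |⟨(4,0)⟩| = 3, so |H| is a multiple of lcm(3, 3) = 3 and divides |G| = 18.
Closing under the operation: H = {(0,0), (0,1), (0,2), (2,0), (2,1), (2,2), (4,0), (4,1), (4,2)}, so |H| = 9.

9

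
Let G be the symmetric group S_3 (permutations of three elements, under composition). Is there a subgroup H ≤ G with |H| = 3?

Yes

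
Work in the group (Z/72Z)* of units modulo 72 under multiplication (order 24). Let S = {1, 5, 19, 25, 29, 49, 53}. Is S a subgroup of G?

No

|S| = 7 does not divide |G| = 24, so by Lagrange S is not a subgroup.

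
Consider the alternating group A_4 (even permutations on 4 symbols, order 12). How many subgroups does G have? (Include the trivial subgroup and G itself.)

10

|G| = 12, so by Lagrange every subgroup order divides 12. Divisors: 1, 2, 3, 4, 6, 12.
Subgroups by order — order 1: 1; order 2: 3; order 3: 4; order 4: 1; order 6: 0; order 12: 1.
Total: 1 + 3 + 4 + 1 + 0 + 1 = 10.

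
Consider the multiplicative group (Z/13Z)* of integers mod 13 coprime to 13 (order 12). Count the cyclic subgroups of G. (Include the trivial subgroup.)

6

A cyclic subgroup of order d is generated by each of its φ(d) elements of order d, so the cyclic subgroups of order d number (#elements of order d)/φ(d).
Cyclic subgroups by order — order 1: 1; order 2: 1; order 3: 1; order 4: 1; order 6: 1; order 12: 1.
Total: 6.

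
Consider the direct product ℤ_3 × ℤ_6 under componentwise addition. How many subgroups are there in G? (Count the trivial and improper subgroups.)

12

|G| = 18, so by Lagrange every subgroup order divides 18. Divisors: 1, 2, 3, 6, 9, 18.
Subgroups by order — order 1: 1; order 2: 1; order 3: 4; order 6: 4; order 9: 1; order 18: 1.
Total: 1 + 1 + 4 + 4 + 1 + 1 = 12.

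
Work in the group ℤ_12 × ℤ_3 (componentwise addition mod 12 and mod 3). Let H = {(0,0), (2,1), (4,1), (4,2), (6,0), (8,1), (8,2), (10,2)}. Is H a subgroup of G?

No

|H| = 8 does not divide |G| = 36, so by Lagrange H is not a subgroup.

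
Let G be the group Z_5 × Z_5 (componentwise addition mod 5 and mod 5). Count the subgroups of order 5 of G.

|G| = 25 and 5 | 25, so subgroups of order 5 are possible by Lagrange.
The subgroups of order 5 are: {(0,0), (0,1), (0,2), (0,3), (0,4)}; {(0,0), (1,0), (2,0), (3,0), (4,0)}; {(0,0), (1,1), (2,2), (3,3), (4,4)}; {(0,0), (1,2), (2,4), (3,1), (4,3)}; … (6 in all).
So G has 6 subgroups of order 5.

6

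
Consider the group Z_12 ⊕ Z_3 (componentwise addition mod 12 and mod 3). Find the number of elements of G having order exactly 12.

16

An element (a,b) has order lcm(ord(a), ord(b)); count pairs with lcm equal to 12.
Enumerating gives 16 such elements.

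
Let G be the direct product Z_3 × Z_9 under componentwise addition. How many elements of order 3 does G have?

8

An element (a,b) has order lcm(ord(a), ord(b)); count pairs with lcm equal to 3.
Enumerating gives 8 such elements.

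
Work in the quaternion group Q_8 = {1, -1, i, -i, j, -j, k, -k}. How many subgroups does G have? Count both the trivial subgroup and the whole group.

6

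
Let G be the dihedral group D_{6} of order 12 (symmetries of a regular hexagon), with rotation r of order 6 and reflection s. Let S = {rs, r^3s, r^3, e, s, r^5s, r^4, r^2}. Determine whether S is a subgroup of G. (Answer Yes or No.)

No

|S| = 8 does not divide |G| = 12, so by Lagrange S is not a subgroup.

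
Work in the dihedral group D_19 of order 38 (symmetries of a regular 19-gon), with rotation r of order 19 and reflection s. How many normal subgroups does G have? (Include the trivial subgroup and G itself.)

G has 22 subgroups. Checking conjugation-invariance by order — order 1: 1/1 normal; order 2: 0/19 normal; order 19: 1/1 normal; order 38: 1/1 normal.
Total normal subgroups: 3.

3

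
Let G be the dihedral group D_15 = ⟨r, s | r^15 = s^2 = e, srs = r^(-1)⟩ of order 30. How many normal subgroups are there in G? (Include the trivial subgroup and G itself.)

5

G has 28 subgroups. Checking conjugation-invariance by order — order 1: 1/1 normal; order 2: 0/15 normal; order 3: 1/1 normal; order 5: 1/1 normal; order 6: 0/5 normal; order 10: 0/3 normal; order 15: 1/1 normal; order 30: 1/1 normal.
Total normal subgroups: 5.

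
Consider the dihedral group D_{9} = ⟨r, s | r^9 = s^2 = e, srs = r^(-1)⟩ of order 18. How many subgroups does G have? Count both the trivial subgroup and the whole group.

16

|G| = 18, so by Lagrange every subgroup order divides 18. Divisors: 1, 2, 3, 6, 9, 18.
Subgroups by order — order 1: 1; order 2: 9; order 3: 1; order 6: 3; order 9: 1; order 18: 1.
Total: 1 + 9 + 1 + 3 + 1 + 1 = 16.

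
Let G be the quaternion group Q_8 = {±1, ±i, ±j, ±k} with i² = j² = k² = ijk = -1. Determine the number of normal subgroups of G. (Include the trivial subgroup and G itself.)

G has 6 subgroups. Checking conjugation-invariance by order — order 1: 1/1 normal; order 2: 1/1 normal; order 4: 3/3 normal; order 8: 1/1 normal.
Total normal subgroups: 6.

6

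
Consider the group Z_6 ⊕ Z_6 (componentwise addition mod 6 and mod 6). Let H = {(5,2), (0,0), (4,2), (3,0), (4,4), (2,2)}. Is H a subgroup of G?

No

(5,2) ∈ H but its inverse (1,4) ∉ H, so H is not a subgroup.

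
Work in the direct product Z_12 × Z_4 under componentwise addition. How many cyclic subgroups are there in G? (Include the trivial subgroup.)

20

A cyclic subgroup of order d is generated by each of its φ(d) elements of order d, so the cyclic subgroups of order d number (#elements of order d)/φ(d).
Cyclic subgroups by order — order 1: 1; order 2: 3; order 3: 1; order 4: 6; order 6: 3; order 12: 6.
Total: 20.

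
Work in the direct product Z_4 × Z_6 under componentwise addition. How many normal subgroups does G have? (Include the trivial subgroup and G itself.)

G is abelian, so every subgroup is normal.
G has 16 subgroups in total, hence 16 normal subgroups.

16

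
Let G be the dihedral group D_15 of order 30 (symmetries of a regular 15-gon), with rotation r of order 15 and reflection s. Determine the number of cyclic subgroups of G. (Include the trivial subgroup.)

19

Group the elements of G by the cyclic subgroup they generate; each cyclic subgroup of order d accounts for φ(d) elements.
Cyclic subgroups by order — order 1: 1; order 2: 15; order 3: 1; order 5: 1; order 15: 1.
Total: 19.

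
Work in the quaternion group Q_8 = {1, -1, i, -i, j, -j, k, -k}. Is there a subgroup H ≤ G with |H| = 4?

Yes

4 | 8. A subgroup of order 4 is {1, -1, i, -i}.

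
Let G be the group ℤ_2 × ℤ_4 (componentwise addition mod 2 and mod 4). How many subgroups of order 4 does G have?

3

|G| = 8 and 4 | 8, so subgroups of order 4 are possible by Lagrange.
The subgroups of order 4 are: {(0,0), (0,1), (0,2), (0,3)}; {(0,0), (0,2), (1,0), (1,2)}; {(0,0), (0,2), (1,1), (1,3)}.
So G has 3 subgroups of order 4.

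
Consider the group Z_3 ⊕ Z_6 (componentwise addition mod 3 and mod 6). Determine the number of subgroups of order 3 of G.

|G| = 18 and 3 | 18, so subgroups of order 3 are possible by Lagrange.
The subgroups of order 3 are: {(0,0), (0,2), (0,4)}; {(0,0), (1,0), (2,0)}; {(0,0), (1,2), (2,4)}; {(0,0), (1,4), (2,2)}.
So G has 4 subgroups of order 3.

4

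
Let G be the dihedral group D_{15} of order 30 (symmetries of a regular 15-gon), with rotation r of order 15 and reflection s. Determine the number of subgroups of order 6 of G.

5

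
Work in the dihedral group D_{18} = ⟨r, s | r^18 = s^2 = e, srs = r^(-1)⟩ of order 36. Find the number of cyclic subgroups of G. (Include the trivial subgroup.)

24

A cyclic subgroup of order d is generated by each of its φ(d) elements of order d, so the cyclic subgroups of order d number (#elements of order d)/φ(d).
Cyclic subgroups by order — order 1: 1; order 2: 19; order 3: 1; order 6: 1; order 9: 1; order 18: 1.
Total: 24.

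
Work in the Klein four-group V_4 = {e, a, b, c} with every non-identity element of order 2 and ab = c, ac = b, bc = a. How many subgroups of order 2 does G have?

3

|G| = 4 and 2 | 4, so subgroups of order 2 are possible by Lagrange.
The subgroups of order 2 are: {e, a}; {e, b}; {e, c}.
So G has 3 subgroups of order 2.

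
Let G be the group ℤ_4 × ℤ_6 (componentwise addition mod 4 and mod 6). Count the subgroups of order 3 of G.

1

|G| = 24 and 3 | 24, so subgroups of order 3 are possible by Lagrange.
The subgroups of order 3 are: {(0,0), (0,2), (0,4)}.
So G has 1 subgroup of order 3.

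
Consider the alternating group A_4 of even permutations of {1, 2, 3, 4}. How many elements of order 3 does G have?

8

The elements of order 3 are: (2 3 4), (2 4 3), (1 2 3), (1 2 4), (1 3 2), (1 3 4), (1 4 2), (1 4 3).
That's 8.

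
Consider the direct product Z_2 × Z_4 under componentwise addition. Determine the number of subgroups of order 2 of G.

3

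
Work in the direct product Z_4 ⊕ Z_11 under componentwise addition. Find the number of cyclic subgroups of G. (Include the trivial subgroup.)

6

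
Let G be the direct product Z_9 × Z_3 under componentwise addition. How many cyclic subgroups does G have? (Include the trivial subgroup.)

Group the elements of G by the cyclic subgroup they generate; each cyclic subgroup of order d accounts for φ(d) elements.
Cyclic subgroups by order — order 1: 1; order 3: 4; order 9: 3.
Total: 8.

8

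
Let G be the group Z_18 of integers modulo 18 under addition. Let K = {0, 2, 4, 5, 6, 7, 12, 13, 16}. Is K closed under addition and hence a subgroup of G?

No

4 ∈ K but its inverse 14 ∉ K, so K is not a subgroup.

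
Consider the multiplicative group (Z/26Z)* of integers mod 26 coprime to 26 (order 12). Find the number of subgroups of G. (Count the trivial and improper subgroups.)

6

|G| = 12, so by Lagrange every subgroup order divides 12. Divisors: 1, 2, 3, 4, 6, 12.
Subgroups by order — order 1: 1; order 2: 1; order 3: 1; order 4: 1; order 6: 1; order 12: 1.
Total: 1 + 1 + 1 + 1 + 1 + 1 = 6.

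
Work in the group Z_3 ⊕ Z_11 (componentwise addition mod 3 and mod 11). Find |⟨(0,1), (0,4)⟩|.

|⟨(0,1)⟩| = 11 and |⟨(0,4)⟩| = 11, so |H| is a multiple of lcm(11, 11) = 11 and divides |G| = 33.
Closing under the operation: H = {(0,0), (0,1), (0,2), (0,3), (0,4), (0,5), (0,6), (0,7), (0,8), (0,9), (0,10)}, so |H| = 11.

11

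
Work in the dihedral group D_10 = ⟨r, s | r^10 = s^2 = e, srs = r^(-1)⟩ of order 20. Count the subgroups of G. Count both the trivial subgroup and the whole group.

22

|G| = 20, so by Lagrange every subgroup order divides 20. Divisors: 1, 2, 4, 5, 10, 20.
Subgroups by order — order 1: 1; order 2: 11; order 4: 5; order 5: 1; order 10: 3; order 20: 1.
Total: 1 + 11 + 5 + 1 + 3 + 1 = 22.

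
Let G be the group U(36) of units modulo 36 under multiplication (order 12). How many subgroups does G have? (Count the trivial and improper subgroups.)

10

|G| = 12, so by Lagrange every subgroup order divides 12. Divisors: 1, 2, 3, 4, 6, 12.
Subgroups by order — order 1: 1; order 2: 3; order 3: 1; order 4: 1; order 6: 3; order 12: 1.
Total: 1 + 3 + 1 + 1 + 3 + 1 = 10.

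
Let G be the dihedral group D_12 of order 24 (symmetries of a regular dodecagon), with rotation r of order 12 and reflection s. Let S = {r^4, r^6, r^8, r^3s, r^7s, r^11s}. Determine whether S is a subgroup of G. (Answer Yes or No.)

No

The identity e ∉ S, so S is not a subgroup.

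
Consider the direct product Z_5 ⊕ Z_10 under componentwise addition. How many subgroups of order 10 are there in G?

6

|G| = 50 and 10 | 50, so subgroups of order 10 are possible by Lagrange.
The subgroups of order 10 are: {(0,0), (0,1), (0,2), (0,3), (0,4), (0,5), (0,6), (0,7), (0,8), (0,9)}; {(0,0), (0,5), (1,0), (1,5), (2,0), (2,5), (3,0), (3,5), (4,0), (4,5)}; {(0,0), (0,5), (1,1), (1,6), (2,2), (2,7), (3,3), (3,8), (4,4), (4,9)}; {(0,0), (0,5), (1,2), (1,7), (2,4), (2,9), (3,1), (3,6), (4,3), (4,8)}; … (6 in all).
So G has 6 subgroups of order 10.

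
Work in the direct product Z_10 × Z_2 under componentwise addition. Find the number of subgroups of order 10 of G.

3

|G| = 20 and 10 | 20, so subgroups of order 10 are possible by Lagrange.
The subgroups of order 10 are: {(0,0), (0,1), (2,0), (2,1), (4,0), (4,1), (6,0), (6,1), (8,0), (8,1)}; {(0,0), (1,0), (2,0), (3,0), (4,0), (5,0), (6,0), (7,0), (8,0), (9,0)}; {(0,0), (1,1), (2,0), (3,1), (4,0), (5,1), (6,0), (7,1), (8,0), (9,1)}.
So G has 3 subgroups of order 10.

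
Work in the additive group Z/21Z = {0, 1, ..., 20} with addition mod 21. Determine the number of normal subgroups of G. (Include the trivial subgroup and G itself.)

G is abelian, so every subgroup is normal.
G has 4 subgroups in total, hence 4 normal subgroups.

4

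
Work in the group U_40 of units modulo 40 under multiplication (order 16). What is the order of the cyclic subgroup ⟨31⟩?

2

Compute successive powers of 31 mod 40: 31, 1; 31^2 ≡ 1 (mod 40).
So |⟨31⟩| = 2.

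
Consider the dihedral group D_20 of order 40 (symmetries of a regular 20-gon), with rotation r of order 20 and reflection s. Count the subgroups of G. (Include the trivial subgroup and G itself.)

|G| = 40, so by Lagrange every subgroup order divides 40. Divisors: 1, 2, 4, 5, 8, 10, 20, 40.
Subgroups by order — order 1: 1; order 2: 21; order 4: 11; order 5: 1; order 8: 5; order 10: 5; order 20: 3; order 40: 1.
Total: 1 + 21 + 11 + 1 + 5 + 5 + 3 + 1 = 48.

48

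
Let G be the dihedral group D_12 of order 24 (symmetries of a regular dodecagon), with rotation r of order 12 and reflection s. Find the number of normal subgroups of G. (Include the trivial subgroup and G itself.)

9

G has 34 subgroups. Checking conjugation-invariance by order — order 1: 1/1 normal; order 2: 1/13 normal; order 3: 1/1 normal; order 4: 1/7 normal; order 6: 1/5 normal; order 8: 0/3 normal; order 12: 3/3 normal; order 24: 1/1 normal.
Total normal subgroups: 9.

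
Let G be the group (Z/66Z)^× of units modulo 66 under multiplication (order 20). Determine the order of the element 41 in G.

10

Compute successive powers of 41 mod 66: 41, 31, 17, 37, 65, 25, 35, 49, …; 41^10 ≡ 1 (mod 66).
So |⟨41⟩| = 10.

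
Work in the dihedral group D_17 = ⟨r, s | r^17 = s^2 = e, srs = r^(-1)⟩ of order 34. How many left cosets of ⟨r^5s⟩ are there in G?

|⟨r^5s⟩| = 2 and |G| = 34.
By Lagrange, [G : H] = |G|/|H| = 34/2 = 17.

17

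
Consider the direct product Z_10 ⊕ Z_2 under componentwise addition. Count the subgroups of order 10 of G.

|G| = 20 and 10 | 20, so subgroups of order 10 are possible by Lagrange.
The subgroups of order 10 are: {(0,0), (0,1), (2,0), (2,1), (4,0), (4,1), (6,0), (6,1), (8,0), (8,1)}; {(0,0), (1,0), (2,0), (3,0), (4,0), (5,0), (6,0), (7,0), (8,0), (9,0)}; {(0,0), (1,1), (2,0), (3,1), (4,0), (5,1), (6,0), (7,1), (8,0), (9,1)}.
So G has 3 subgroups of order 10.

3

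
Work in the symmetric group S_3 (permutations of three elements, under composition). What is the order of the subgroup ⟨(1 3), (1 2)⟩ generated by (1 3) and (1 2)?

6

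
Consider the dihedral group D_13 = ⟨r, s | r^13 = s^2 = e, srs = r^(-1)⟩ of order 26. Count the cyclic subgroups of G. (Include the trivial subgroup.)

Group the elements of G by the cyclic subgroup they generate; each cyclic subgroup of order d accounts for φ(d) elements.
Cyclic subgroups by order — order 1: 1; order 2: 13; order 13: 1.
Total: 15.

15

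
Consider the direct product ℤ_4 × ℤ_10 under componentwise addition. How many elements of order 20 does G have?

16

An element (a,b) has order lcm(ord(a), ord(b)); count pairs with lcm equal to 20.
Enumerating gives 16 such elements.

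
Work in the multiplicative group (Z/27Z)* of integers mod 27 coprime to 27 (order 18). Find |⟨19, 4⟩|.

|⟨19⟩| = 3 and |⟨4⟩| = 9, so |H| is a multiple of lcm(3, 9) = 9 and divides |G| = 18.
Closing under the operation: H = {1, 4, 7, 10, 13, 16, 19, 22, 25}, so |H| = 9.

9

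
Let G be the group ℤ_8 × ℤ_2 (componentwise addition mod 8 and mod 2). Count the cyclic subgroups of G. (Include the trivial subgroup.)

A cyclic subgroup of order d is generated by each of its φ(d) elements of order d, so the cyclic subgroups of order d number (#elements of order d)/φ(d).
Cyclic subgroups by order — order 1: 1; order 2: 3; order 4: 2; order 8: 2.
Total: 8.

8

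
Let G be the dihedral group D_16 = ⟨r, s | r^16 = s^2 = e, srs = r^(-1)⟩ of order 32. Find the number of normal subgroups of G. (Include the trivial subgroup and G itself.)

8

G has 36 subgroups. Checking conjugation-invariance by order — order 1: 1/1 normal; order 2: 1/17 normal; order 4: 1/9 normal; order 8: 1/5 normal; order 16: 3/3 normal; order 32: 1/1 normal.
Total normal subgroups: 8.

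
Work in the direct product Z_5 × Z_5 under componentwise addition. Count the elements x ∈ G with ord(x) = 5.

24

An element (a,b) has order lcm(ord(a), ord(b)); count pairs with lcm equal to 5.
Enumerating gives 24 such elements.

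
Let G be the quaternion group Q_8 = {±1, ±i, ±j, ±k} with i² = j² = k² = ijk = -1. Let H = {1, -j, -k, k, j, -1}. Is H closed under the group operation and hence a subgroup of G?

|H| = 6 does not divide |G| = 8, so by Lagrange H is not a subgroup.

No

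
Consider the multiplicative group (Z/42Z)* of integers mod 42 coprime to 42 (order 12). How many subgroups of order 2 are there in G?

3

|G| = 12 and 2 | 12, so subgroups of order 2 are possible by Lagrange.
The subgroups of order 2 are: {1, 13}; {1, 29}; {1, 41}.
So G has 3 subgroups of order 2.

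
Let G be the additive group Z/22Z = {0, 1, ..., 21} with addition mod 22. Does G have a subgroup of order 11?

Yes

11 | 22. A subgroup of order 11 is {0, 2, 4, 6, 8, 10, 12, 14, 16, 18, 20}.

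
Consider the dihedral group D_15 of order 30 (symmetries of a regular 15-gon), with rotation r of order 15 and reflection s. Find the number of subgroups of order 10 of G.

3

|G| = 30 and 10 | 30, so subgroups of order 10 are possible by Lagrange.
The subgroups of order 10 are: {e, r^3, r^6, r^9, r^12, rs, r^4s, r^7s, r^10s, r^13s}; {e, r^3, r^6, r^9, r^12, r^2s, r^5s, r^8s, r^11s, r^14s}; {e, r^3, r^6, r^9, r^12, s, r^3s, r^6s, r^9s, r^12s}.
So G has 3 subgroups of order 10.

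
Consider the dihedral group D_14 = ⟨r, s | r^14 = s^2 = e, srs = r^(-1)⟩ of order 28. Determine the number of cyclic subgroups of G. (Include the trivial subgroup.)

18

A cyclic subgroup of order d is generated by each of its φ(d) elements of order d, so the cyclic subgroups of order d number (#elements of order d)/φ(d).
Cyclic subgroups by order — order 1: 1; order 2: 15; order 7: 1; order 14: 1.
Total: 18.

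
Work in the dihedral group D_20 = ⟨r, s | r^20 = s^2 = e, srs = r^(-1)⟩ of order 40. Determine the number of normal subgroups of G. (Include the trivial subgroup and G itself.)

G has 48 subgroups. Checking conjugation-invariance by order — order 1: 1/1 normal; order 2: 1/21 normal; order 4: 1/11 normal; order 5: 1/1 normal; order 8: 0/5 normal; order 10: 1/5 normal; order 20: 3/3 normal; order 40: 1/1 normal.
Total normal subgroups: 9.

9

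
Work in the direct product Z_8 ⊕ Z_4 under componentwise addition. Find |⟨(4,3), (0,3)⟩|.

|⟨(4,3)⟩| = 4 and |⟨(0,3)⟩| = 4, so |H| is a multiple of lcm(4, 4) = 4 and divides |G| = 32.
Closing under the operation: H = {(0,0), (0,1), (0,2), (0,3), (4,0), (4,1), (4,2), (4,3)}, so |H| = 8.

8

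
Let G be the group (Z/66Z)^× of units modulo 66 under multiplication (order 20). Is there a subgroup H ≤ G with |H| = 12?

12 does not divide |G| = 20, so by Lagrange no subgroup of order 12 exists.

No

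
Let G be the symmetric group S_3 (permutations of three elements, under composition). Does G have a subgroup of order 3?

Yes

3 | 6. A subgroup of order 3 is {e, (1 2 3), (1 3 2)}.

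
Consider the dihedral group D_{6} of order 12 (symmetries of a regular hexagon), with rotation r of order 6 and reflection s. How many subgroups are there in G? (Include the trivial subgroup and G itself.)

16

|G| = 12, so by Lagrange every subgroup order divides 12. Divisors: 1, 2, 3, 4, 6, 12.
Subgroups by order — order 1: 1; order 2: 7; order 3: 1; order 4: 3; order 6: 3; order 12: 1.
Total: 1 + 7 + 1 + 3 + 3 + 1 = 16.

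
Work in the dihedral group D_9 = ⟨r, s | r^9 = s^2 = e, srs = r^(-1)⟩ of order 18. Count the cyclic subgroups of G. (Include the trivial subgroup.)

Each element a generates a cyclic subgroup ⟨a⟩; distinct elements may generate the same one (a cyclic group of order d has φ(d) generators).
Cyclic subgroups by order — order 1: 1; order 2: 9; order 3: 1; order 9: 1.
Total: 12.

12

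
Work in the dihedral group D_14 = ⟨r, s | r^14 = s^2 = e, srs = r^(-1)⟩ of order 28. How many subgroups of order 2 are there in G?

|G| = 28 and 2 | 28, so subgroups of order 2 are possible by Lagrange.
The subgroups of order 2 are: {e, r^10s}; {e, r^11s}; {e, r^12s}; {e, r^13s}; … (15 in all).
So G has 15 subgroups of order 2.

15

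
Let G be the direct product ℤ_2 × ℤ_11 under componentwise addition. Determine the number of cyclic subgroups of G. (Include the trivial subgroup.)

4

A cyclic subgroup of order d is generated by each of its φ(d) elements of order d, so the cyclic subgroups of order d number (#elements of order d)/φ(d).
Cyclic subgroups by order — order 1: 1; order 2: 1; order 11: 1; order 22: 1.
Total: 4.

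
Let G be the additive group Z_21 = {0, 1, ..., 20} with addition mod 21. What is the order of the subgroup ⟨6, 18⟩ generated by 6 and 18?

7

|⟨6⟩| = 7 and |⟨18⟩| = 7, so |H| is a multiple of lcm(7, 7) = 7 and divides |G| = 21.
Closing under the operation: H = {0, 3, 6, 9, 12, 15, 18}, so |H| = 7.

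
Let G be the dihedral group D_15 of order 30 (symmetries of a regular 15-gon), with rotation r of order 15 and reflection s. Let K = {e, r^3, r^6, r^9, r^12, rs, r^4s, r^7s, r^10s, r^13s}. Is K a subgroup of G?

|K| = 10 divides |G| = 30, consistent with Lagrange.
K contains the identity, every element's inverse is in K, and K is closed under ·: it is a subgroup.

Yes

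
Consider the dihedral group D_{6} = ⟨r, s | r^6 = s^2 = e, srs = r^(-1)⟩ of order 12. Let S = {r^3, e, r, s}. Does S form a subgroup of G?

r ∈ S but its inverse r^5 ∉ S, so S is not a subgroup.

No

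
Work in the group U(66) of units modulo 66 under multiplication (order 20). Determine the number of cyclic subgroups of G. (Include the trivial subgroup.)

8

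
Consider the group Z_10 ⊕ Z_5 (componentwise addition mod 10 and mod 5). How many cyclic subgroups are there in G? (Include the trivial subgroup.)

Group the elements of G by the cyclic subgroup they generate; each cyclic subgroup of order d accounts for φ(d) elements.
Cyclic subgroups by order — order 1: 1; order 2: 1; order 5: 6; order 10: 6.
Total: 14.

14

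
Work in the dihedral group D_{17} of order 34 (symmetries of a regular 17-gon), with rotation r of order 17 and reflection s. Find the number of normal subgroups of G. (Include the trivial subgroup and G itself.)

3

G has 20 subgroups. Checking conjugation-invariance by order — order 1: 1/1 normal; order 2: 0/17 normal; order 17: 1/1 normal; order 34: 1/1 normal.
Total normal subgroups: 3.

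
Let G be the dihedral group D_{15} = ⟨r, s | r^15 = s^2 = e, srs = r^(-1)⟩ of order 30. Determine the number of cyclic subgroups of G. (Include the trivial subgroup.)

19

Group the elements of G by the cyclic subgroup they generate; each cyclic subgroup of order d accounts for φ(d) elements.
Cyclic subgroups by order — order 1: 1; order 2: 15; order 3: 1; order 5: 1; order 15: 1.
Total: 19.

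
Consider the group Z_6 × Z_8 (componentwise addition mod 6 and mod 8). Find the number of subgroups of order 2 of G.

|G| = 48 and 2 | 48, so subgroups of order 2 are possible by Lagrange.
The subgroups of order 2 are: {(0,0), (0,4)}; {(0,0), (3,0)}; {(0,0), (3,4)}.
So G has 3 subgroups of order 2.

3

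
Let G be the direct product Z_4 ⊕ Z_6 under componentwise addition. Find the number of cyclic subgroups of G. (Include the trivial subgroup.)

Each element a generates a cyclic subgroup ⟨a⟩; distinct elements may generate the same one (a cyclic group of order d has φ(d) generators).
Cyclic subgroups by order — order 1: 1; order 2: 3; order 3: 1; order 4: 2; order 6: 3; order 12: 2.
Total: 12.

12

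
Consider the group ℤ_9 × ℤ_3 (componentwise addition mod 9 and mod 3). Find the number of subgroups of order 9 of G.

|G| = 27 and 9 | 27, so subgroups of order 9 are possible by Lagrange.
The subgroups of order 9 are: {(0,0), (0,1), (0,2), (3,0), (3,1), (3,2), (6,0), (6,1), (6,2)}; {(0,0), (1,0), (2,0), (3,0), (4,0), (5,0), (6,0), (7,0), (8,0)}; {(0,0), (1,1), (2,2), (3,0), (4,1), (5,2), (6,0), (7,1), (8,2)}; {(0,0), (1,2), (2,1), (3,0), (4,2), (5,1), (6,0), (7,2), (8,1)}.
So G has 4 subgroups of order 9.

4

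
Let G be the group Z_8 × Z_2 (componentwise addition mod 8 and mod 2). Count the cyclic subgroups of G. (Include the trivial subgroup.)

A cyclic subgroup of order d is generated by each of its φ(d) elements of order d, so the cyclic subgroups of order d number (#elements of order d)/φ(d).
Cyclic subgroups by order — order 1: 1; order 2: 3; order 4: 2; order 8: 2.
Total: 8.

8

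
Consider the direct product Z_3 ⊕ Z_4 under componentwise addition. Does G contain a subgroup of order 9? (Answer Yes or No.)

9 does not divide |G| = 12, so by Lagrange no subgroup of order 9 exists.

No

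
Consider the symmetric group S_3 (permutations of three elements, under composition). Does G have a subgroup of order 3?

3 | 6. A subgroup of order 3 is {e, (1 2 3), (1 3 2)}.

Yes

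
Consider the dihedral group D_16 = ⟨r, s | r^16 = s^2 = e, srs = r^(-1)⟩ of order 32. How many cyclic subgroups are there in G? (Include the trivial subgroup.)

21

Each element a generates a cyclic subgroup ⟨a⟩; distinct elements may generate the same one (a cyclic group of order d has φ(d) generators).
Cyclic subgroups by order — order 1: 1; order 2: 17; order 4: 1; order 8: 1; order 16: 1.
Total: 21.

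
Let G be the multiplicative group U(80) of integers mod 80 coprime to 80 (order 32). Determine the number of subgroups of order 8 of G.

19

|G| = 32 and 8 | 32, so subgroups of order 8 are possible by Lagrange.
The subgroups of order 8 are: {1, 9, 11, 19, 41, 49, 51, 59}; {1, 11, 21, 31, 41, 51, 61, 71}; {1, 11, 29, 39, 41, 51, 69, 79}; {1, 3, 9, 13, 27, 31, 37, 39}; … (19 in all).
So G has 19 subgroups of order 8.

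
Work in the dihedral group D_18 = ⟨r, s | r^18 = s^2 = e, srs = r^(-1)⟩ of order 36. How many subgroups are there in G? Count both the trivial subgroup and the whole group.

|G| = 36, so by Lagrange every subgroup order divides 36. Divisors: 1, 2, 3, 4, 6, 9, 12, 18, 36.
Subgroups by order — order 1: 1; order 2: 19; order 3: 1; order 4: 9; order 6: 7; order 9: 1; order 12: 3; order 18: 3; order 36: 1.
Total: 1 + 19 + 1 + 9 + 7 + 1 + 3 + 3 + 1 = 45.

45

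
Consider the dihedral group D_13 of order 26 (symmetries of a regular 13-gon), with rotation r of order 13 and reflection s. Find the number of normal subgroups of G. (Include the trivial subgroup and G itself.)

G has 16 subgroups. Checking conjugation-invariance by order — order 1: 1/1 normal; order 2: 0/13 normal; order 13: 1/1 normal; order 26: 1/1 normal.
Total normal subgroups: 3.

3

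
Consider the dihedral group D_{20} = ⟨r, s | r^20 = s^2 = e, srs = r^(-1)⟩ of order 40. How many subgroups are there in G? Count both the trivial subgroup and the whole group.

48

|G| = 40, so by Lagrange every subgroup order divides 40. Divisors: 1, 2, 4, 5, 8, 10, 20, 40.
Subgroups by order — order 1: 1; order 2: 21; order 4: 11; order 5: 1; order 8: 5; order 10: 5; order 20: 3; order 40: 1.
Total: 1 + 21 + 11 + 1 + 5 + 5 + 3 + 1 = 48.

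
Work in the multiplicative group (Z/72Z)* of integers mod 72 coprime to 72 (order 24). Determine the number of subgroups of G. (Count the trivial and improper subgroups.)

32

|G| = 24, so by Lagrange every subgroup order divides 24. Divisors: 1, 2, 3, 4, 6, 8, 12, 24.
Subgroups by order — order 1: 1; order 2: 7; order 3: 1; order 4: 7; order 6: 7; order 8: 1; order 12: 7; order 24: 1.
Total: 1 + 7 + 1 + 7 + 7 + 1 + 7 + 1 = 32.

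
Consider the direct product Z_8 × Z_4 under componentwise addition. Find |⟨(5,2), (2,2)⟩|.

|⟨(5,2)⟩| = 8 and |⟨(2,2)⟩| = 4, so |H| is a multiple of lcm(8, 4) = 8 and divides |G| = 32.
Closing under the operation: H = {(0,0), (0,2), (1,0), (1,2), (2,0), (2,2), (3,0), (3,2), (4,0), (4,2), (5,0), (5,2), (6,0), (6,2), (7,0), (7,2)}, so |H| = 16.

16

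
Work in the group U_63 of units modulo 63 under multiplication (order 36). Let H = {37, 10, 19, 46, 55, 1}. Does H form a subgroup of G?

|H| = 6 divides |G| = 36, consistent with Lagrange.
H contains the identity, every element's inverse is in H, and H is closed under ·: it is a subgroup.
In fact H = ⟨19⟩.

Yes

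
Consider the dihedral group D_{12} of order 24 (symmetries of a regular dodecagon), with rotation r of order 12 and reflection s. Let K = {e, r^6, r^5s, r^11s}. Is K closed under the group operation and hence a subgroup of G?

Yes

|K| = 4 divides |G| = 24, consistent with Lagrange.
K contains the identity, every element's inverse is in K, and K is closed under ·: it is a subgroup.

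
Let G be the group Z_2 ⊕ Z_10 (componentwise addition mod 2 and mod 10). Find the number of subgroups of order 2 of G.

3

|G| = 20 and 2 | 20, so subgroups of order 2 are possible by Lagrange.
The subgroups of order 2 are: {(0,0), (0,5)}; {(0,0), (1,0)}; {(0,0), (1,5)}.
So G has 3 subgroups of order 2.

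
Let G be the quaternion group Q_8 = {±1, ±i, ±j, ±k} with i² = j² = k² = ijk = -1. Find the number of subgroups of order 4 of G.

|G| = 8 and 4 | 8, so subgroups of order 4 are possible by Lagrange.
The subgroups of order 4 are: {1, -1, i, -i}; {1, -1, j, -j}; {1, -1, k, -k}.
So G has 3 subgroups of order 4.

3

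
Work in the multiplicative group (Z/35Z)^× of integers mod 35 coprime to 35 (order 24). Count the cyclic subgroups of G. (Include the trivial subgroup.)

12

Group the elements of G by the cyclic subgroup they generate; each cyclic subgroup of order d accounts for φ(d) elements.
Cyclic subgroups by order — order 1: 1; order 2: 3; order 3: 1; order 4: 2; order 6: 3; order 12: 2.
Total: 12.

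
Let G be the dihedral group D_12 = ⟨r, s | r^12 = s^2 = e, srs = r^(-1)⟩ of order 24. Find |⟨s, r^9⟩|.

8

|⟨s⟩| = 2 and |⟨r^9⟩| = 4, so |H| is a multiple of lcm(2, 4) = 4 and divides |G| = 24.
Closing under the operation: H = {e, r^3, r^6, r^9, s, r^3s, r^6s, r^9s}, so |H| = 8.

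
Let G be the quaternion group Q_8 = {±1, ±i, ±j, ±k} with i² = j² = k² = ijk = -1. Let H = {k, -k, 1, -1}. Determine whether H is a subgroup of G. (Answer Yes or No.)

Yes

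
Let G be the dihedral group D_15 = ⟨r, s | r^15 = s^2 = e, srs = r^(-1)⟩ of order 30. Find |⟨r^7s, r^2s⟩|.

|⟨r^7s⟩| = 2 and |⟨r^2s⟩| = 2, so |H| is a multiple of lcm(2, 2) = 2 and divides |G| = 30.
Closing under the operation: H = {e, r^5, r^10, r^2s, r^7s, r^12s}, so |H| = 6.

6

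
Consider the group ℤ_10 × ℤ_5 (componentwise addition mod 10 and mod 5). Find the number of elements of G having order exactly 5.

24

An element (a,b) has order lcm(ord(a), ord(b)); count pairs with lcm equal to 5.
Enumerating gives 24 such elements.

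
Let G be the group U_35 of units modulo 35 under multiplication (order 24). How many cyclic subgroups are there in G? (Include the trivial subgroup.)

12

Each element a generates a cyclic subgroup ⟨a⟩; distinct elements may generate the same one (a cyclic group of order d has φ(d) generators).
Cyclic subgroups by order — order 1: 1; order 2: 3; order 3: 1; order 4: 2; order 6: 3; order 12: 2.
Total: 12.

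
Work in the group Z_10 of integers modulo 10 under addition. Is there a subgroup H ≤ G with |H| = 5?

5 | 10. A subgroup of order 5 is {0, 2, 4, 6, 8}.

Yes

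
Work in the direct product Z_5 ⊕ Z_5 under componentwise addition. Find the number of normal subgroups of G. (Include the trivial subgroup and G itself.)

G is abelian, so every subgroup is normal.
G has 8 subgroups in total, hence 8 normal subgroups.

8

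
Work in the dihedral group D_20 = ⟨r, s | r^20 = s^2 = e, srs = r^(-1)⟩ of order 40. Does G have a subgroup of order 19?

19 does not divide |G| = 40, so by Lagrange no subgroup of order 19 exists.

No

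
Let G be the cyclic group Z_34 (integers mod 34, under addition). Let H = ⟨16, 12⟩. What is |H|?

|⟨16⟩| = 17 and |⟨12⟩| = 17, so |H| is a multiple of lcm(17, 17) = 17 and divides |G| = 34.
Closing under the operation: H = {0, 2, 4, 6, 8, 10, 12, 14, 16, 18, 20, 22, 24, 26, 28, 30, 32}, so |H| = 17.

17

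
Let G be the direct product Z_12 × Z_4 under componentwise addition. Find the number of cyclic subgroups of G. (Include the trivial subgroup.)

Each element a generates a cyclic subgroup ⟨a⟩; distinct elements may generate the same one (a cyclic group of order d has φ(d) generators).
Cyclic subgroups by order — order 1: 1; order 2: 3; order 3: 1; order 4: 6; order 6: 3; order 12: 6.
Total: 20.

20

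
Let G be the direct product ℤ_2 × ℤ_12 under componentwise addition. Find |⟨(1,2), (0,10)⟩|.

|⟨(1,2)⟩| = 6 and |⟨(0,10)⟩| = 6, so |H| is a multiple of lcm(6, 6) = 6 and divides |G| = 24.
Closing under the operation: H = {(0,0), (0,2), (0,4), (0,6), (0,8), (0,10), (1,0), (1,2), (1,4), (1,6), (1,8), (1,10)}, so |H| = 12.

12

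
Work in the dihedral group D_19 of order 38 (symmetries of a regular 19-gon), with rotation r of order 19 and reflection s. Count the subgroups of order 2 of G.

19

|G| = 38 and 2 | 38, so subgroups of order 2 are possible by Lagrange.
The subgroups of order 2 are: {e, r^10s}; {e, r^11s}; {e, r^12s}; {e, r^13s}; … (19 in all).
So G has 19 subgroups of order 2.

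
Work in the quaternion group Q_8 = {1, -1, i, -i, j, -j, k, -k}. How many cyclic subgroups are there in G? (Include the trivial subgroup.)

5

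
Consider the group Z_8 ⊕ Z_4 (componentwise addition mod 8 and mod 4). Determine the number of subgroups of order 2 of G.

3

|G| = 32 and 2 | 32, so subgroups of order 2 are possible by Lagrange.
The subgroups of order 2 are: {(0,0), (0,2)}; {(0,0), (4,0)}; {(0,0), (4,2)}.
So G has 3 subgroups of order 2.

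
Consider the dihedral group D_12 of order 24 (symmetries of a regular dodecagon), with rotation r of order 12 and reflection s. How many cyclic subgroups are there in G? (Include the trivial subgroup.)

18

Group the elements of G by the cyclic subgroup they generate; each cyclic subgroup of order d accounts for φ(d) elements.
Cyclic subgroups by order — order 1: 1; order 2: 13; order 3: 1; order 4: 1; order 6: 1; order 12: 1.
Total: 18.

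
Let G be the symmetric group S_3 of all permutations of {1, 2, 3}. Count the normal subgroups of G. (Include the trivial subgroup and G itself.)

G has 6 subgroups. Checking conjugation-invariance by order — order 1: 1/1 normal; order 2: 0/3 normal; order 3: 1/1 normal; order 6: 1/1 normal.
Total normal subgroups: 3.

3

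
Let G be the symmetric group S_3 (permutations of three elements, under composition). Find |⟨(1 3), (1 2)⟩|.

6

|⟨(1 3)⟩| = 2 and |⟨(1 2)⟩| = 2, so |H| is a multiple of lcm(2, 2) = 2 and divides |G| = 6.
Closing {(1 3), (1 2)} under the group operation gives all of G, so |H| = 6.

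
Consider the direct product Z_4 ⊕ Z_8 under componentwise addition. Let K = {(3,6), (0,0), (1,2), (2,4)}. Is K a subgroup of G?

|K| = 4 divides |G| = 32, consistent with Lagrange.
K contains the identity, every element's inverse is in K, and K is closed under +: it is a subgroup.
In fact K = ⟨(1,2)⟩.

Yes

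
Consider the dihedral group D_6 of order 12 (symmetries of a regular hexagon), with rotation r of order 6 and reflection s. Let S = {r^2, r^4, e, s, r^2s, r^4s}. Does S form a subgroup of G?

Yes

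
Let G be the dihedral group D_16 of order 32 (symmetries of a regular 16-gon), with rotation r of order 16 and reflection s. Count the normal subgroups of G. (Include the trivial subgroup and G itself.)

8

G has 36 subgroups. Checking conjugation-invariance by order — order 1: 1/1 normal; order 2: 1/17 normal; order 4: 1/9 normal; order 8: 1/5 normal; order 16: 3/3 normal; order 32: 1/1 normal.
Total normal subgroups: 8.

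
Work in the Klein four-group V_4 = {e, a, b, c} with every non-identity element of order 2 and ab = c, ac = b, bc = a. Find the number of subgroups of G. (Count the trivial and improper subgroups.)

|G| = 4, so by Lagrange every subgroup order divides 4. Divisors: 1, 2, 4.
Subgroups by order — order 1: 1; order 2: 3; order 4: 1.
Total: 1 + 3 + 1 = 5.

5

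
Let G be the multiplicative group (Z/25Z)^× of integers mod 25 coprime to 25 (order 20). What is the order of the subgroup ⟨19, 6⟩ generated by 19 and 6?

|⟨19⟩| = 10 and |⟨6⟩| = 5, so |H| is a multiple of lcm(10, 5) = 10 and divides |G| = 20.
Closing under the operation: H = {1, 4, 6, 9, 11, 14, 16, 19, 21, 24}, so |H| = 10.

10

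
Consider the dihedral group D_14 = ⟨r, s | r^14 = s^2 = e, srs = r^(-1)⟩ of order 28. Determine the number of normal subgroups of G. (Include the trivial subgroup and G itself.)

G has 28 subgroups. Checking conjugation-invariance by order — order 1: 1/1 normal; order 2: 1/15 normal; order 4: 0/7 normal; order 7: 1/1 normal; order 14: 3/3 normal; order 28: 1/1 normal.
Total normal subgroups: 7.

7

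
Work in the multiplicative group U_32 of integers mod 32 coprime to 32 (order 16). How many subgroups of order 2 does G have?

|G| = 16 and 2 | 16, so subgroups of order 2 are possible by Lagrange.
The subgroups of order 2 are: {1, 15}; {1, 17}; {1, 31}.
So G has 3 subgroups of order 2.

3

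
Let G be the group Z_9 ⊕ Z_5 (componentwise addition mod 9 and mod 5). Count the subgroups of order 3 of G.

1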